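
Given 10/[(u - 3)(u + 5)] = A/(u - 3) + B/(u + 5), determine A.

Cover-up at u = 3: A = 10/(3 + 5) = 10/8 = 5/4


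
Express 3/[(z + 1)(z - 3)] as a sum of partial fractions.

3/(z + 1)(z - 3) = α/(z + 1) + β/(z - 3). α = 3/(-1 - 3) = -3/4, β = 3/(3 + 1) = 3/4
Result: (-3/4)/(z + 1) + (3/4)/(z - 3)


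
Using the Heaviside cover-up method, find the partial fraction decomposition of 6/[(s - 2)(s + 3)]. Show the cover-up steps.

Cover (s - 2): set s=2, get P = 6/(2 + 3) = 6/5. Cover (s + 3): set s=-3, get Q = 6/(-3 - 2) = -6/5.
Result: (6/5)/(s - 2) - (6/5)/(s + 3)


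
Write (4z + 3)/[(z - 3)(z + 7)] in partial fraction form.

At z=3: P = (4·3 + 3)/(3 + 7) = 3/2. At z=-7: Q = (4·(-7) + 3)/(-7 - 3) = 5/2
Result: (3/2)/(z - 3) + (5/2)/(z + 7)


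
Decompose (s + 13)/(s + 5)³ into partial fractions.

(s + 13) = P(s + 5)² + Q(s + 5) + R. At s = -5: R = 1·(-5) + 13 = 8. Coefficients: P = 0, Q = 1
Result: 1/(s + 5)² + 8/(s + 5)³


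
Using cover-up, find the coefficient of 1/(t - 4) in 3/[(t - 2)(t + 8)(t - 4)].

Cover (t - 4), set t=4: 3/[(4 - 2)(4 + 8)] = 1/8


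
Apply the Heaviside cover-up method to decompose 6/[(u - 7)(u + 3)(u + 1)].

Cover (u - 7), u=7: A = 6/[(7 + 3)(7 + 1)] = 3/40. Cover (u + 3), u=-3: B = 6/[(-3 - 7)(-3 + 1)] = 3/10. Cover (u + 1), u=-1: C = 6/[(-1 - 7)(-1 + 3)] = -3/8.
Result: (3/40)/(u - 7) + (3/10)/(u + 3) - (3/8)/(u + 1)


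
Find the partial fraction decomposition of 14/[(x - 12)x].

14/(x - 12)x = A/(x - 12) + B/x. A = 14/(12 - 0) = 7/6, B = 14/(0 - 12) = -7/6
Result: (7/6)/(x - 12) - (7/6)/x


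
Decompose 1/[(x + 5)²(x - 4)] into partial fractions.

Cover-up at x=4: γ = 1/(4 + 5)² = 1/81. Cover-up at x=-5: β = 1/(-5 - 4) = -1/9. Comparing x² coeff: α = -γ = -1/81
Result: (-1/81)/(x + 5) - (1/9)/(x + 5)² + (1/81)/(x - 4)


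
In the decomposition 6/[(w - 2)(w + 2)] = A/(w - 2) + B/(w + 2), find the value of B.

Cover-up at w = -2: B = 6/(-2 - 2) = -6/4 = -3/2


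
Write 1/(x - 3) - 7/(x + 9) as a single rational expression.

Common denominator (x - 3)(x + 9). Numerator: 1(x + 9) - 7(x - 3) = (x + 9) - (7x - 21) = -6x + 30
Result: (-6x + 30)/[(x - 3)(x + 9)]


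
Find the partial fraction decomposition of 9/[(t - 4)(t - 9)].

9/(t - 4)(t - 9) = A/(t - 4) + B/(t - 9). A = 9/(4 - 9) = -9/5, B = 9/(9 - 4) = 9/5
Result: (-9/5)/(t - 4) + (9/5)/(t - 9)


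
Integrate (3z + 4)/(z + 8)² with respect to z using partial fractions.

Decompose: α = 3, β = 3·(-8) + 4 = -20, so (3z + 4)/(z + 8)² = 3/(z + 8) - 20/(z + 8)². Integrate: ∫ α/(z + 8) dz = 3 ln|(z + 8)|; ∫ β/(z + 8)² dz = 20/(z + 8). Sum: 3 ln|(z + 8)| + 20/(z + 8) + C


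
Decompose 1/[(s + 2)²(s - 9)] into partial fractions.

Cover-up at s=9: C = 1/(9 + 2)² = 1/121. Cover-up at s=-2: B = 1/(-2 - 9) = -1/11. Comparing s² coeff: A = -C = -1/121
Result: (-1/121)/(s + 2) - (1/11)/(s + 2)² + (1/121)/(s - 9)


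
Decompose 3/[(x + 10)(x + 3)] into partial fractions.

3/(x + 10)(x + 3) = A/(x + 10) + B/(x + 3). A = 3/(-10 + 3) = -3/7, B = 3/(-3 + 10) = 3/7
Result: (-3/7)/(x + 10) + (3/7)/(x + 3)


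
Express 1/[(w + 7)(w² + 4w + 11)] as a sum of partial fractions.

Cover-up at w = -7: P = 1/((-7)² + 4·(-7) + 11) = 1/32. Then Q = -P = -1/32, R = -P·(4 - 7) = 3/32
Result: (1/32)/(w + 7) - ((1/32)w - 3/32)/(w² + 4w + 11)


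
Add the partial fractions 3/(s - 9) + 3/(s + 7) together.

Common denominator (s - 9)(s + 7). Numerator: 3(s + 7) + 3(s - 9) = (3s + 21) + (3s - 27) = 6s - 6
Result: (6s - 6)/[(s - 9)(s + 7)]


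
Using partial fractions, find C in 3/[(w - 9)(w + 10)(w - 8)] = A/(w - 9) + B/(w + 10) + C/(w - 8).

Cover-up at w = 8: C = 3/[(8 - 9)(8 + 10)] = 3/[(-1)(18)] = -3/18 = -1/6


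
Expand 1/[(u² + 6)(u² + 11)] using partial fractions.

Coefficient matching gives P = R = 0, Q = 1/(11-6) = 1/5, S = -Q = -1/5
Result: (1/5)/(u² + 6) - (1/5)/(u² + 11)


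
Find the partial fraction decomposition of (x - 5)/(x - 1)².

(x - 5) = A(x - 1) + B. At x = 1: B = 1·1 - 5 = -4. Coeff of x: A = 1
Result: 1/(x - 1) - 4/(x - 1)²


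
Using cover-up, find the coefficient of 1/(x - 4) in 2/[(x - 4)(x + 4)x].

Cover (x - 4), set x=4: 2/[(4 + 4)(4 - 0)] = 1/16


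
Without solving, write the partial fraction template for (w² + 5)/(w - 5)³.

Repeated linear factor (power 3): α/(w - 5) + β/(w - 5)² + γ/(w - 5)³


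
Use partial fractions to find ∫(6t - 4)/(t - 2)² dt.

Decompose: A = 6, B = 6·2 - 4 = 8, so (6t - 4)/(t - 2)² = 6/(t - 2) + 8/(t - 2)². Integrate: ∫ A/(t - 2) dt = 6 ln|(t - 2)|; ∫ B/(t - 2)² dt = -8/(t - 2). Sum: 6 ln|(t - 2)| - 8/(t - 2) + C


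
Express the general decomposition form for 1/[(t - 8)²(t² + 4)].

Repeated linear + quadratic: α/(t - 8) + β/(t - 8)² + (γt + δ)/(t² + 4)


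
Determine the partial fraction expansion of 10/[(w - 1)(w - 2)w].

Using cover-up method: α = -10, β = 5, γ = 5
Result: -10/(w - 1) + 5/(w - 2) + 5/w


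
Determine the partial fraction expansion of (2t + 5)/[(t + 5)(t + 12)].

At t=-5: A = (2·(-5) + 5)/(-5 + 12) = -5/7. At t=-12: B = (2·(-12) + 5)/(-12 + 5) = 19/7
Result: (-5/7)/(t + 5) + (19/7)/(t + 12)


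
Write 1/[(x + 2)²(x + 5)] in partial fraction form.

Cover-up at x=-5: R = 1/(-5 + 2)² = 1/9. Cover-up at x=-2: Q = 1/(-2 + 5) = 1/3. Comparing x² coeff: P = -R = -1/9
Result: (-1/9)/(x + 2) + (1/3)/(x + 2)² + (1/9)/(x + 5)


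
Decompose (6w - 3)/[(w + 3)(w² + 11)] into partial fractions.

At w=-3: A = (6·(-3) - 3)/((-3)² + 11) = -21/20. B = -A = 21/20, C = 6 - (-3)·A = 57/20
Result: (-21/20)/(w + 3) + ((21/20)w + 57/20)/(w² + 11)


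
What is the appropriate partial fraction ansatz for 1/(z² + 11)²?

Repeated quadratic factor: (αz + β)/(z² + 11) + (γz + δ)/(z² + 11)²


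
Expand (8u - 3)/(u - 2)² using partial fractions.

(8u - 3) = P(u - 2) + Q. At u = 2: Q = 8·2 - 3 = 13. Coeff of u: P = 8
Result: 8/(u - 2) + 13/(u - 2)²


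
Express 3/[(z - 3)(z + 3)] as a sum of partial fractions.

3/(z - 3)(z + 3) = α/(z - 3) + β/(z + 3). α = 3/(3 + 3) = 1/2, β = 3/(-3 - 3) = -1/2
Result: (1/2)/(z - 3) - (1/2)/(z + 3)


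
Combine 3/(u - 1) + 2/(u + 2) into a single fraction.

Common denominator (u - 1)(u + 2). Numerator: 3(u + 2) + 2(u - 1) = (3u + 6) + (2u - 2) = 5u + 4
Result: (5u + 4)/[(u - 1)(u + 2)]


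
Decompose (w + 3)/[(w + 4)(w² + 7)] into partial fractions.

At w=-4: A = (1·(-4) + 3)/((-4)² + 7) = -1/23. B = -A = 1/23, C = 1 - (-4)·A = 19/23
Result: (-1/23)/(w + 4) + ((1/23)w + 19/23)/(w² + 7)


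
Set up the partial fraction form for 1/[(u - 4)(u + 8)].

Distinct linear factors: P/(u - 4) + Q/(u + 8)


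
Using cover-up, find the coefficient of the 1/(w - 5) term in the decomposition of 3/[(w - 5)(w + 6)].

Cover (w - 5), set w=5: 3/((w + 6) at w=5) = 3/(11) = 3/11


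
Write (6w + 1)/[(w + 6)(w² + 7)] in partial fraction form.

At w=-6: A = (6·(-6) + 1)/((-6)² + 7) = -35/43. B = -A = 35/43, C = 6 - (-6)·A = 48/43
Result: (-35/43)/(w + 6) + ((35/43)w + 48/43)/(w² + 7)


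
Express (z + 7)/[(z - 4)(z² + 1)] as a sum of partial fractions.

At z=4: α = (1·4 + 7)/(4² + 1) = 11/17. β = -α = -11/17, γ = 1 - 4·α = -27/17
Result: (11/17)/(z - 4) - ((11/17)z + 27/17)/(z² + 1)


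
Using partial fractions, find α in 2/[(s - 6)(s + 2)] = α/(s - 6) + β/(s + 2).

Cover-up at s = 6: α = 2/(6 + 2) = 2/8 = 1/4


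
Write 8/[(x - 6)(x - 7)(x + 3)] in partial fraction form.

Using cover-up method: α = -8/9, β = 4/5, γ = 4/45
Result: (-8/9)/(x - 6) + (4/5)/(x - 7) + (4/45)/(x + 3)


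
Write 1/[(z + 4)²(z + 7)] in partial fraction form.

Cover-up at z=-7: R = 1/(-7 + 4)² = 1/9. Cover-up at z=-4: Q = 1/(-4 + 7) = 1/3. Comparing z² coeff: P = -R = -1/9
Result: (-1/9)/(z + 4) + (1/3)/(z + 4)² + (1/9)/(z + 7)


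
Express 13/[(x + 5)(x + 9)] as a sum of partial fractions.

13/(x + 5)(x + 9) = A/(x + 5) + B/(x + 9). A = 13/(-5 + 9) = 13/4, B = 13/(-9 + 5) = -13/4
Result: (13/4)/(x + 5) - (13/4)/(x + 9)


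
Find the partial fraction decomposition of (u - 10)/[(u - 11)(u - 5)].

At u=11: A = (1·11 - 10)/(11 - 5) = 1/6. At u=5: B = (1·5 - 10)/(5 - 11) = 5/6
Result: (1/6)/(u - 11) + (5/6)/(u - 5)


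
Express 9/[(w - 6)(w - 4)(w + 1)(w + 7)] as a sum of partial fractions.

Using Heaviside cover-up: (9/182)/(w - 6) - (9/110)/(w - 4) + (3/70)/(w + 1) - (3/286)/(w + 7)


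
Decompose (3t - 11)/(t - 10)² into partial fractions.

(3t - 11) = α(t - 10) + β. At t = 10: β = 3·10 - 11 = 19. Coeff of t: α = 3
Result: 3/(t - 10) + 19/(t - 10)²


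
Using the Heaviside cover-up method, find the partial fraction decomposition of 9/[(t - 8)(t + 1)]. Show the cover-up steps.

Cover (t - 8): set t=8, get α = 9/(8 + 1) = 1. Cover (t + 1): set t=-1, get β = 9/(-1 - 8) = -1.
Result: 1/(t - 8) - 1/(t + 1)


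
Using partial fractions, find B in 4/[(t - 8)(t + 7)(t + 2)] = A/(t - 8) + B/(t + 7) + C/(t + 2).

Cover-up at t = -7: B = 4/[(-7 - 8)(-7 + 2)] = 4/[(-15)(-5)] = 4/75


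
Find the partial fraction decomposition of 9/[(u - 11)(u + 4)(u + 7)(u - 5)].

Using Heaviside cover-up: (1/180)/(u - 11) + (1/45)/(u + 4) - (1/72)/(u + 7) - (1/72)/(u - 5)


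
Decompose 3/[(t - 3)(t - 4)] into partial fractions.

3/(t - 3)(t - 4) = P/(t - 3) + Q/(t - 4). P = 3/(3 - 4) = -3, Q = 3/(4 - 3) = 3
Result: -3/(t - 3) + 3/(t - 4)


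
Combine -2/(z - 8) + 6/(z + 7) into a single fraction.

Common denominator (z - 8)(z + 7). Numerator: -2(z + 7) + 6(z - 8) = (-2z - 14) + (6z - 48) = 4z - 62
Result: (4z - 62)/[(z - 8)(z + 7)]


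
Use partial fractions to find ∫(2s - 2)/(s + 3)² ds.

Decompose: α = 2, β = 2·(-3) - 2 = -8, so (2s - 2)/(s + 3)² = 2/(s + 3) - 8/(s + 3)². Integrate: ∫ α/(s + 3) ds = 2 ln|(s + 3)|; ∫ β/(s + 3)² ds = 8/(s + 3). Sum: 2 ln|(s + 3)| + 8/(s + 3) + C


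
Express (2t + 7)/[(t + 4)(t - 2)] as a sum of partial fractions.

At t=-4: A = (2·(-4) + 7)/(-4 - 2) = 1/6. At t=2: B = (2·2 + 7)/(2 + 4) = 11/6
Result: (1/6)/(t + 4) + (11/6)/(t - 2)


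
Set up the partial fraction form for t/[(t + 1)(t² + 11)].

Linear + irreducible quadratic: α/(t + 1) + (βt + γ)/(t² + 11)


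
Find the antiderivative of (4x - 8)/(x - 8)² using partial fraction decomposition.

Decompose: P = 4, Q = 4·8 - 8 = 24, so (4x - 8)/(x - 8)² = 4/(x - 8) + 24/(x - 8)². Integrate: ∫ P/(x - 8) dx = 4 ln|(x - 8)|; ∫ Q/(x - 8)² dx = -24/(x - 8). Sum: 4 ln|(x - 8)| - 24/(x - 8) + C


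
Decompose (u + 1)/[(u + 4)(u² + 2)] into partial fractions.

At u=-4: A = (1·(-4) + 1)/((-4)² + 2) = -1/6. B = -A = 1/6, C = 1 - (-4)·A = 1/3
Result: (-1/6)/(u + 4) + ((1/6)u + 1/3)/(u² + 2)


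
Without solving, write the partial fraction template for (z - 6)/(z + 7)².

Repeated linear factor: A/(z + 7) + B/(z + 7)²


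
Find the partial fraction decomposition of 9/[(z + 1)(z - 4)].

9/(z + 1)(z - 4) = P/(z + 1) + Q/(z - 4). P = 9/(-1 - 4) = -9/5, Q = 9/(4 + 1) = 9/5
Result: (-9/5)/(z + 1) + (9/5)/(z - 4)


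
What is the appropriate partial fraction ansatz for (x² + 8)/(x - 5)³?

Repeated linear factor (power 3): α/(x - 5) + β/(x - 5)² + γ/(x - 5)³


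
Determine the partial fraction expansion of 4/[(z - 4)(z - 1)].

4/(z - 4)(z - 1) = A/(z - 4) + B/(z - 1). A = 4/(4 - 1) = 4/3, B = 4/(1 - 4) = -4/3
Result: (4/3)/(z - 4) - (4/3)/(z - 1)


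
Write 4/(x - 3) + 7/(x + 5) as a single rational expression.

Common denominator (x - 3)(x + 5). Numerator: 4(x + 5) + 7(x - 3) = (4x + 20) + (7x - 21) = 11x - 1
Result: (11x - 1)/[(x - 3)(x + 5)]


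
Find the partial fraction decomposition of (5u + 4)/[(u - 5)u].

At u=5: P = (5·5 + 4)/(5 - 0) = 29/5. At u=0: Q = (5·0 + 4)/(0 - 5) = -4/5
Result: (29/5)/(u - 5) - (4/5)/u


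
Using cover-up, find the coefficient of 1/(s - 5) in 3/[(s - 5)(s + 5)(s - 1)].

Cover (s - 5), set s=5: 3/[(5 + 5)(5 - 1)] = 3/40


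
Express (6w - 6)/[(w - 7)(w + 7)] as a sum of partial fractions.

At w=7: P = (6·7 - 6)/(7 + 7) = 18/7. At w=-7: Q = (6·(-7) - 6)/(-7 - 7) = 24/7
Result: (18/7)/(w - 7) + (24/7)/(w + 7)


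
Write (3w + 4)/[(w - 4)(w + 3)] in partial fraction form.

At w=4: A = (3·4 + 4)/(4 + 3) = 16/7. At w=-3: B = (3·(-3) + 4)/(-3 - 4) = 5/7
Result: (16/7)/(w - 4) + (5/7)/(w + 3)


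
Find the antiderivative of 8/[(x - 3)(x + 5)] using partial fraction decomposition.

Decompose: 8/[(x - 3)(x + 5)] = 1/(x - 3) - 1/(x + 5). Integrate each term: ln|(x - 3)| - ln|(x + 5)| + C


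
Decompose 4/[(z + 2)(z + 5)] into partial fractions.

4/(z + 2)(z + 5) = A/(z + 2) + B/(z + 5). A = 4/(-2 + 5) = 4/3, B = 4/(-5 + 2) = -4/3
Result: (4/3)/(z + 2) - (4/3)/(z + 5)


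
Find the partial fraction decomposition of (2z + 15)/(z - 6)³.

(2z + 15) = P(z - 6)² + Q(z - 6) + R. At z = 6: R = 2·6 + 15 = 27. Coefficients: P = 0, Q = 2
Result: 2/(z - 6)² + 27/(z - 6)³


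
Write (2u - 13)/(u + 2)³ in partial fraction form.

(2u - 13) = α(u + 2)² + β(u + 2) + γ. At u = -2: γ = 2·(-2) - 13 = -17. Coefficients: α = 0, β = 2
Result: 2/(u + 2)² - 17/(u + 2)³


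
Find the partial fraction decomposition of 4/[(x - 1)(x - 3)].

4/(x - 1)(x - 3) = α/(x - 1) + β/(x - 3). α = 4/(1 - 3) = -2, β = 4/(3 - 1) = 2
Result: -2/(x - 1) + 2/(x - 3)


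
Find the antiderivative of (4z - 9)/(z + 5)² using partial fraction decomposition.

Decompose: P = 4, Q = 4·(-5) - 9 = -29, so (4z - 9)/(z + 5)² = 4/(z + 5) - 29/(z + 5)². Integrate: ∫ P/(z + 5) dz = 4 ln|(z + 5)|; ∫ Q/(z + 5)² dz = 29/(z + 5). Sum: 4 ln|(z + 5)| + 29/(z + 5) + C


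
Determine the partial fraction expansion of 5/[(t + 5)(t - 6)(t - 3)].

Using cover-up method: P = 5/88, Q = 5/33, R = -5/24
Result: (5/88)/(t + 5) + (5/33)/(t - 6) - (5/24)/(t - 3)


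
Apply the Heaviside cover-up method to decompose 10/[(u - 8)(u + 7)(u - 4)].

Cover (u - 8), u=8: A = 10/[(8 + 7)(8 - 4)] = 1/6. Cover (u + 7), u=-7: B = 10/[(-7 - 8)(-7 - 4)] = 2/33. Cover (u - 4), u=4: C = 10/[(4 - 8)(4 + 7)] = -5/22.
Result: (1/6)/(u - 8) + (2/33)/(u + 7) - (5/22)/(u - 4)


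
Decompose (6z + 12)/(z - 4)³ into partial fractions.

(6z + 12) = P(z - 4)² + Q(z - 4) + R. At z = 4: R = 6·4 + 12 = 36. Coefficients: P = 0, Q = 6
Result: 6/(z - 4)² + 36/(z - 4)³


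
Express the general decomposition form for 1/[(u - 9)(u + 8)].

Distinct linear factors: A/(u - 9) + B/(u + 8)


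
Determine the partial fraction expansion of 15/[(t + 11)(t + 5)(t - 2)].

Using cover-up method: A = 5/26, B = -5/14, C = 15/91
Result: (5/26)/(t + 11) - (5/14)/(t + 5) + (15/91)/(t - 2)


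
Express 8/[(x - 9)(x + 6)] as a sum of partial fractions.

8/(x - 9)(x + 6) = P/(x - 9) + Q/(x + 6). P = 8/(9 + 6) = 8/15, Q = 8/(-6 - 9) = -8/15
Result: (8/15)/(x - 9) - (8/15)/(x + 6)


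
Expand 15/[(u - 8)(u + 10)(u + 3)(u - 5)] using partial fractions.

Using Heaviside cover-up: (5/198)/(u - 8) - (1/126)/(u + 10) + (15/616)/(u + 3) - (1/24)/(u - 5)


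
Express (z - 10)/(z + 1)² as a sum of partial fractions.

(z - 10) = A(z + 1) + B. At z = -1: B = 1·(-1) - 10 = -11. Coeff of z: A = 1
Result: 1/(z + 1) - 11/(z + 1)²


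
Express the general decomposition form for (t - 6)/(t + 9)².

Repeated linear factor: α/(t + 9) + β/(t + 9)²


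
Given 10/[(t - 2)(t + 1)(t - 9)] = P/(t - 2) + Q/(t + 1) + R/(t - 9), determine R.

Cover-up at t = 9: R = 10/[(9 - 2)(9 + 1)] = 10/[(7)(10)] = 10/70 = 1/7


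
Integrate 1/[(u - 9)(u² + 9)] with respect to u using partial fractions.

Cover-up at u=9: P = 1/(9²+9) = 1/90. Coeff matching: Q = -1/90, R = -1/10. Decomposition: (1/90)/(u - 9) - ((1/90)u + 1/10)/(u² + 9). Integrate: linear → ln, quadratic → (1/2)ln + arctan: (1/90) ln|(u - 9)| - (1/180) ln(u² + 9) - (1/30) arctan(u/3) + C


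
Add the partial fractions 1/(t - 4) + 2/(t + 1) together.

Common denominator (t - 4)(t + 1). Numerator: 1(t + 1) + 2(t - 4) = (t + 1) + (2t - 8) = 3t - 7
Result: (3t - 7)/[(t - 4)(t + 1)]


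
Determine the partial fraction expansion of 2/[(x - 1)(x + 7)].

2/(x - 1)(x + 7) = α/(x - 1) + β/(x + 7). α = 2/(1 + 7) = 1/4, β = 2/(-7 - 1) = -1/4
Result: (1/4)/(x - 1) - (1/4)/(x + 7)


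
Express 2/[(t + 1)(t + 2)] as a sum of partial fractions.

2/(t + 1)(t + 2) = A/(t + 1) + B/(t + 2). A = 2/(-1 + 2) = 2, B = 2/(-2 + 1) = -2
Result: 2/(t + 1) - 2/(t + 2)


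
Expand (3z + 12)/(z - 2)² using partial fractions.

(3z + 12) = P(z - 2) + Q. At z = 2: Q = 3·2 + 12 = 18. Coeff of z: P = 3
Result: 3/(z - 2) + 18/(z - 2)²


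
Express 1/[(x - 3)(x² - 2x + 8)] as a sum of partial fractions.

Cover-up at x = 3: P = 1/(3² - 2·3 + 8) = 1/11. Then Q = -P = -1/11, R = -P·(-2 + 3) = -1/11
Result: (1/11)/(x - 3) - ((1/11)x + 1/11)/(x² - 2x + 8)


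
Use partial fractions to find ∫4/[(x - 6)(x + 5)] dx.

Decompose: 4/[(x - 6)(x + 5)] = (4/11)/(x - 6) - (4/11)/(x + 5). Integrate each term: (4/11) ln|(x - 6)| - (4/11) ln|(x + 5)| + C


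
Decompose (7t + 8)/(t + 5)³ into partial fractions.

(7t + 8) = α(t + 5)² + β(t + 5) + γ. At t = -5: γ = 7·(-5) + 8 = -27. Coefficients: α = 0, β = 7
Result: 7/(t + 5)² - 27/(t + 5)³


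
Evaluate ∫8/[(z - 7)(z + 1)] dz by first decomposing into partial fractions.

Decompose: 8/[(z - 7)(z + 1)] = 1/(z - 7) - 1/(z + 1). Integrate each term: ln|(z - 7)| - ln|(z + 1)| + C


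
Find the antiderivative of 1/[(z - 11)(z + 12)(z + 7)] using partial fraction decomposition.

Cover-up: P = 1/414, Q = 1/115, R = -1/90. Decomposition: (1/414)/(z - 11) + (1/115)/(z + 12) - (1/90)/(z + 7). Integrate each term: (1/414) ln|(z - 11)| + (1/115) ln|(z + 12)| - (1/90) ln|(z + 7)| + C


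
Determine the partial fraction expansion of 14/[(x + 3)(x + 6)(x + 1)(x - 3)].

Using Heaviside cover-up: (7/18)/(x + 3) - (14/135)/(x + 6) - (7/20)/(x + 1) + (7/108)/(x - 3)


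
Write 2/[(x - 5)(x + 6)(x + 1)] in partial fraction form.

Using cover-up method: P = 1/33, Q = 2/55, R = -1/15
Result: (1/33)/(x - 5) + (2/55)/(x + 6) - (1/15)/(x + 1)


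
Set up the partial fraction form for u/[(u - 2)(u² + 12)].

Linear + irreducible quadratic: P/(u - 2) + (Qu + R)/(u² + 12)


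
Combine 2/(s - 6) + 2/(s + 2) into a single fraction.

Common denominator (s - 6)(s + 2). Numerator: 2(s + 2) + 2(s - 6) = (2s + 4) + (2s - 12) = 4s - 8
Result: (4s - 8)/[(s - 6)(s + 2)]


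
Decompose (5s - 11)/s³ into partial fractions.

(5s - 11) = αs² + βs + γ. At s = 0: γ = 5·0 - 11 = -11. Coefficients: α = 0, β = 5
Result: 5/s² - 11/s³


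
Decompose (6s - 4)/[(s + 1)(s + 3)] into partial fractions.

At s=-1: α = (6·(-1) - 4)/(-1 + 3) = -5. At s=-3: β = (6·(-3) - 4)/(-3 + 1) = 11
Result: -5/(s + 1) + 11/(s + 3)


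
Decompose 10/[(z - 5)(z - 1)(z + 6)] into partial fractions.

Using cover-up method: P = 5/22, Q = -5/14, R = 10/77
Result: (5/22)/(z - 5) - (5/14)/(z - 1) + (10/77)/(z + 6)


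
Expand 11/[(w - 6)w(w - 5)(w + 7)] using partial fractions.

Using Heaviside cover-up: (11/78)/(w - 6) + (11/210)/w - (11/60)/(w - 5) - (11/1092)/(w + 7)


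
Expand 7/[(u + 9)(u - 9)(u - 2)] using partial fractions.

Using cover-up method: A = 7/198, B = 1/18, C = -1/11
Result: (7/198)/(u + 9) + (1/18)/(u - 9) - (1/11)/(u - 2)


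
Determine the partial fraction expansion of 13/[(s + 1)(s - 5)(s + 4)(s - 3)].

Using Heaviside cover-up: (13/72)/(s + 1) + (13/108)/(s - 5) - (13/189)/(s + 4) - (13/56)/(s - 3)


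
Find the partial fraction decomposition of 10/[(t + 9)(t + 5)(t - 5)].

Using cover-up method: α = 5/28, β = -1/4, γ = 1/14
Result: (5/28)/(t + 9) - (1/4)/(t + 5) + (1/14)/(t - 5)


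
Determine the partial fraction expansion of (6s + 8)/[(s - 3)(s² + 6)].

At s=3: α = (6·3 + 8)/(3² + 6) = 26/15. β = -α = -26/15, γ = 6 - 3·α = 4/5
Result: (26/15)/(s - 3) - ((26/15)s - 4/5)/(s² + 6)


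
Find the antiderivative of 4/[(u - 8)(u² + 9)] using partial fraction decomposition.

Cover-up at u=8: α = 4/(8²+9) = 4/73. Coeff matching: β = -4/73, γ = -32/73. Decomposition: (4/73)/(u - 8) - ((4/73)u + 32/73)/(u² + 9). Integrate: linear → ln, quadratic → (1/2)ln + arctan: (4/73) ln|(u - 8)| - (2/73) ln(u² + 9) - (32/219) arctan(u/3) + C


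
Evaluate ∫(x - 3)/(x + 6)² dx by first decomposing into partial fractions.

Decompose: A = 1, B = 1·(-6) - 3 = -9, so (x - 3)/(x + 6)² = 1/(x + 6) - 9/(x + 6)². Integrate: ∫ A/(x + 6) dx = ln|(x + 6)|; ∫ B/(x + 6)² dx = 9/(x + 6). Sum: ln|(x + 6)| + 9/(x + 6) + C


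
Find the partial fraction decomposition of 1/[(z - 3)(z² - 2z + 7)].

Cover-up at z = 3: α = 1/(3² - 2·3 + 7) = 1/10. Then β = -α = -1/10, γ = -α·(-2 + 3) = -1/10
Result: (1/10)/(z - 3) - ((1/10)z + 1/10)/(z² - 2z + 7)


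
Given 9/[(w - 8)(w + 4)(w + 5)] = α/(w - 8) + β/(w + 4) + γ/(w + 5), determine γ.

Cover-up at w = -5: γ = 9/[(-5 - 8)(-5 + 4)] = 9/[(-13)(-1)] = 9/13


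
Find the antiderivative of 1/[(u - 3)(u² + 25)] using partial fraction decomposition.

Cover-up at u=3: α = 1/(3²+25) = 1/34. Coeff matching: β = -1/34, γ = -3/34. Decomposition: (1/34)/(u - 3) - ((1/34)u + 3/34)/(u² + 25). Integrate: linear → ln, quadratic → (1/2)ln + arctan: (1/34) ln|(u - 3)| - (1/68) ln(u² + 25) - (3/170) arctan(u/5) + C


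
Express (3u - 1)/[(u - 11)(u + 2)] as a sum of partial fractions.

At u=11: α = (3·11 - 1)/(11 + 2) = 32/13. At u=-2: β = (3·(-2) - 1)/(-2 - 11) = 7/13
Result: (32/13)/(u - 11) + (7/13)/(u + 2)


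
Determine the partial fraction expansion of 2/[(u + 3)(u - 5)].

2/(u + 3)(u - 5) = P/(u + 3) + Q/(u - 5). P = 2/(-3 - 5) = -1/4, Q = 2/(5 + 3) = 1/4
Result: (-1/4)/(u + 3) + (1/4)/(u - 5)


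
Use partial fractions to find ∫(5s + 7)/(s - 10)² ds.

Decompose: α = 5, β = 5·10 + 7 = 57, so (5s + 7)/(s - 10)² = 5/(s - 10) + 57/(s - 10)². Integrate: ∫ α/(s - 10) ds = 5 ln|(s - 10)|; ∫ β/(s - 10)² ds = -57/(s - 10). Sum: 5 ln|(s - 10)| - 57/(s - 10) + C


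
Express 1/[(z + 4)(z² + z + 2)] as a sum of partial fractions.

Cover-up at z = -4: A = 1/((-4)² + 1·(-4) + 2) = 1/14. Then B = -A = -1/14, C = -A·(1 - 4) = 3/14
Result: (1/14)/(z + 4) - ((1/14)z - 3/14)/(z² + z + 2)


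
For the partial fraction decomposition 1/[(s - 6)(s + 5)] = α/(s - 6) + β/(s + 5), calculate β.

Cover-up at s = -5: β = 1/(-5 - 6) = -1/11


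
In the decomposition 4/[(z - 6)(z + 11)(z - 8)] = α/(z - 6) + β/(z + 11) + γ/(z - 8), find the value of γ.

Cover-up at z = 8: γ = 4/[(8 - 6)(8 + 11)] = 4/[(2)(19)] = 4/38 = 2/19


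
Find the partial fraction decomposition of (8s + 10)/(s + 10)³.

(8s + 10) = P(s + 10)² + Q(s + 10) + R. At s = -10: R = 8·(-10) + 10 = -70. Coefficients: P = 0, Q = 8
Result: 8/(s + 10)² - 70/(s + 10)³


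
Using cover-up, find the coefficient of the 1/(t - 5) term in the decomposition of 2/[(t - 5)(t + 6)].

Cover (t - 5), set t=5: 2/((t + 6) at t=5) = 2/(11) = 2/11


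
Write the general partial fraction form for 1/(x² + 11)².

Repeated quadratic factor: (αx + β)/(x² + 11) + (γx + δ)/(x² + 11)²


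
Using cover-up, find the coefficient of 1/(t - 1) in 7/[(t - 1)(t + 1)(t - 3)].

Cover (t - 1), set t=1: 7/[(1 + 1)(1 - 3)] = -7/4


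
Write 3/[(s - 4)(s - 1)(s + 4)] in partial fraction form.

Using cover-up method: P = 1/8, Q = -1/5, R = 3/40
Result: (1/8)/(s - 4) - (1/5)/(s - 1) + (3/40)/(s + 4)


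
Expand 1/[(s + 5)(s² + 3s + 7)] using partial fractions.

Cover-up at s = -5: A = 1/((-5)² + 3·(-5) + 7) = 1/17. Then B = -A = -1/17, C = -A·(3 - 5) = 2/17
Result: (1/17)/(s + 5) - ((1/17)s - 2/17)/(s² + 3s + 7)


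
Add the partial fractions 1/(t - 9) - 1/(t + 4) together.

Common denominator (t - 9)(t + 4). Numerator: 1(t + 4) - 1(t - 9) = (t + 4) - (t - 9) = 13
Result: (13)/[(t - 9)(t + 4)]


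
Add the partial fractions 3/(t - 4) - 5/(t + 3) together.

Common denominator (t - 4)(t + 3). Numerator: 3(t + 3) - 5(t - 4) = (3t + 9) - (5t - 20) = -2t + 29
Result: (-2t + 29)/[(t - 4)(t + 3)]


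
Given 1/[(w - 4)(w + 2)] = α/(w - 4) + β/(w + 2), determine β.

Cover-up at w = -2: β = 1/(-2 - 4) = -1/6


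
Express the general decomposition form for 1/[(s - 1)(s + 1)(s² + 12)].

Two linear + quadratic: α/(s - 1) + β/(s + 1) + (γs + δ)/(s² + 12)


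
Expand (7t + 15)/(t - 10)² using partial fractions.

(7t + 15) = α(t - 10) + β. At t = 10: β = 7·10 + 15 = 85. Coeff of t: α = 7
Result: 7/(t - 10) + 85/(t - 10)²


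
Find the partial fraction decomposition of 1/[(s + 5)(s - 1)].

1/(s + 5)(s - 1) = P/(s + 5) + Q/(s - 1). P = 1/(-5 - 1) = -1/6, Q = 1/(1 + 5) = 1/6
Result: (-1/6)/(s + 5) + (1/6)/(s - 1)


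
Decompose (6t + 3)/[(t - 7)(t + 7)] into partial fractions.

At t=7: α = (6·7 + 3)/(7 + 7) = 45/14. At t=-7: β = (6·(-7) + 3)/(-7 - 7) = 39/14
Result: (45/14)/(t - 7) + (39/14)/(t + 7)


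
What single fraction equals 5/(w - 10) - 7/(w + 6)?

Common denominator (w - 10)(w + 6). Numerator: 5(w + 6) - 7(w - 10) = (5w + 30) - (7w - 70) = -2w + 100
Result: (-2w + 100)/[(w - 10)(w + 6)]


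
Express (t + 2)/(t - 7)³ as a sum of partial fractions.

(t + 2) = A(t - 7)² + B(t - 7) + C. At t = 7: C = 1·7 + 2 = 9. Coefficients: A = 0, B = 1
Result: 1/(t - 7)² + 9/(t - 7)³


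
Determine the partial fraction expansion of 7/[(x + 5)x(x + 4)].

Using cover-up method: P = 7/5, Q = 7/20, R = -7/4
Result: (7/5)/(x + 5) + (7/20)/x - (7/4)/(x + 4)


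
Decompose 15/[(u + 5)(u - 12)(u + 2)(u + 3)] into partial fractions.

Using Heaviside cover-up: (-5/34)/(u + 5) + (1/238)/(u - 12) - (5/14)/(u + 2) + (1/2)/(u + 3)


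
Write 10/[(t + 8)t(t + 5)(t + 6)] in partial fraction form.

Using Heaviside cover-up: (-5/24)/(t + 8) + (1/24)/t - (2/3)/(t + 5) + (5/6)/(t + 6)


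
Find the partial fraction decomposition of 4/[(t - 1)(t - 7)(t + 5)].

Using cover-up method: P = -1/9, Q = 1/18, R = 1/18
Result: (-1/9)/(t - 1) + (1/18)/(t - 7) + (1/18)/(t + 5)


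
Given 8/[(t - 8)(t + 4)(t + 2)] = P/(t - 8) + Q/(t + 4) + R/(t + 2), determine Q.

Cover-up at t = -4: Q = 8/[(-4 - 8)(-4 + 2)] = 8/[(-12)(-2)] = 8/24 = 1/3


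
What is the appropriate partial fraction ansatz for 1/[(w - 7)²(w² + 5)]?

Repeated linear + quadratic: A/(w - 7) + B/(w - 7)² + (Cw + D)/(w² + 5)


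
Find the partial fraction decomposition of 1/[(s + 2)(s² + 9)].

Cover-up at s = -2: A = 1/((-2)² + 9) = 1/13. Then B = -A = -1/13, C = -A·(0 - 2) = 2/13
Result: (1/13)/(s + 2) - ((1/13)s - 2/13)/(s² + 9)


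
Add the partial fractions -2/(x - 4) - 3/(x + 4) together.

Common denominator (x - 4)(x + 4). Numerator: -2(x + 4) - 3(x - 4) = (-2x - 8) - (3x - 12) = -5x + 4
Result: (-5x + 4)/[(x - 4)(x + 4)]


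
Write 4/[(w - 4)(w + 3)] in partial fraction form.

4/(w - 4)(w + 3) = A/(w - 4) + B/(w + 3). A = 4/(4 + 3) = 4/7, B = 4/(-3 - 4) = -4/7
Result: (4/7)/(w - 4) - (4/7)/(w + 3)


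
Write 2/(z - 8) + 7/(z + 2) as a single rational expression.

Common denominator (z - 8)(z + 2). Numerator: 2(z + 2) + 7(z - 8) = (2z + 4) + (7z - 56) = 9z - 52
Result: (9z - 52)/[(z - 8)(z + 2)]


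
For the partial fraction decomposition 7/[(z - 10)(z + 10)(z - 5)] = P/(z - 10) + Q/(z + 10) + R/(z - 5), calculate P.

Cover-up at z = 10: P = 7/[(10 + 10)(10 - 5)] = 7/[(20)(5)] = 7/100


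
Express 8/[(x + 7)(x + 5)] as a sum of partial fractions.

8/(x + 7)(x + 5) = P/(x + 7) + Q/(x + 5). P = 8/(-7 + 5) = -4, Q = 8/(-5 + 7) = 4
Result: -4/(x + 7) + 4/(x + 5)


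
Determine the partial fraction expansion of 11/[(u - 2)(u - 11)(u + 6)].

Using cover-up method: P = -11/72, Q = 11/153, R = 11/136
Result: (-11/72)/(u - 2) + (11/153)/(u - 11) + (11/136)/(u + 6)


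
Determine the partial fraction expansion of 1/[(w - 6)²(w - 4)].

Cover-up at w=4: C = 1/(4 - 6)² = 1/4. Cover-up at w=6: B = 1/(6 - 4) = 1/2. Comparing w² coeff: A = -C = -1/4
Result: (-1/4)/(w - 6) + (1/2)/(w - 6)² + (1/4)/(w - 4)


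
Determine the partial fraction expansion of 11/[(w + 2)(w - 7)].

11/(w + 2)(w - 7) = α/(w + 2) + β/(w - 7). α = 11/(-2 - 7) = -11/9, β = 11/(7 + 2) = 11/9
Result: (-11/9)/(w + 2) + (11/9)/(w - 7)


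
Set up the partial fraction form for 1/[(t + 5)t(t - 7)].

Three distinct linear factors: P/(t + 5) + Q/t + R/(t - 7)


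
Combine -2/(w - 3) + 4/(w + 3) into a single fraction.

Common denominator (w - 3)(w + 3). Numerator: -2(w + 3) + 4(w - 3) = (-2w - 6) + (4w - 12) = 2w - 18
Result: (2w - 18)/[(w - 3)(w + 3)]


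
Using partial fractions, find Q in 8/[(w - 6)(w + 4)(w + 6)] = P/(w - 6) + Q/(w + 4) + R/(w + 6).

Cover-up at w = -4: Q = 8/[(-4 - 6)(-4 + 6)] = 8/[(-10)(2)] = -8/20 = -2/5


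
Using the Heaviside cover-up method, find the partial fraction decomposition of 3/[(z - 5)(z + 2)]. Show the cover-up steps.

Cover (z - 5): set z=5, get A = 3/(5 + 2) = 3/7. Cover (z + 2): set z=-2, get B = 3/(-2 - 5) = -3/7.
Result: (3/7)/(z - 5) - (3/7)/(z + 2)


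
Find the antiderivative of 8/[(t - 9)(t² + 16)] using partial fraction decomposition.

Cover-up at t=9: A = 8/(9²+16) = 8/97. Coeff matching: B = -8/97, C = -72/97. Decomposition: (8/97)/(t - 9) - ((8/97)t + 72/97)/(t² + 16). Integrate: linear → ln, quadratic → (1/2)ln + arctan: (8/97) ln|(t - 9)| - (4/97) ln(t² + 16) - (18/97) arctan(t/4) + C


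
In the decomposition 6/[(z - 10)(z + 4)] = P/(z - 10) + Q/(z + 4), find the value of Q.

Cover-up at z = -4: Q = 6/(-4 - 10) = -6/14 = -3/7


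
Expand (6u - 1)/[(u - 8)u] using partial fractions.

At u=8: P = (6·8 - 1)/(8 - 0) = 47/8. At u=0: Q = (6·0 - 1)/(0 - 8) = 1/8
Result: (47/8)/(u - 8) + (1/8)/u


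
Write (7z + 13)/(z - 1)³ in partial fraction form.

(7z + 13) = α(z - 1)² + β(z - 1) + γ. At z = 1: γ = 7·1 + 13 = 20. Coefficients: α = 0, β = 7
Result: 7/(z - 1)² + 20/(z - 1)³


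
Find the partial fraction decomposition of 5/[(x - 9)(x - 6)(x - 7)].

Using cover-up method: A = 5/6, B = 5/3, C = -5/2
Result: (5/6)/(x - 9) + (5/3)/(x - 6) - (5/2)/(x - 7)


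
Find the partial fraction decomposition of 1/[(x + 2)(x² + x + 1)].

Cover-up at x = -2: A = 1/((-2)² + 1·(-2) + 1) = 1/3. Then B = -A = -1/3, C = -A·(1 - 2) = 1/3
Result: (1/3)/(x + 2) - ((1/3)x - 1/3)/(x² + x + 1)


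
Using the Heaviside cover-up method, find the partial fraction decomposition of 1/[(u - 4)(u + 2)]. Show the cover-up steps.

Cover (u - 4): set u=4, get P = 1/(4 + 2) = 1/6. Cover (u + 2): set u=-2, get Q = 1/(-2 - 4) = -1/6.
Result: (1/6)/(u - 4) - (1/6)/(u + 2)


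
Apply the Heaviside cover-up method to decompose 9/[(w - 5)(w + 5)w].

Cover (w - 5), w=5: P = 9/[(5 + 5)(5 - 0)] = 9/50. Cover (w + 5), w=-5: Q = 9/[(-5 - 5)(-5 - 0)] = 9/50. Cover w, w=0: R = 9/[(0 - 5)(0 + 5)] = -9/25.
Result: (9/50)/(w - 5) + (9/50)/(w + 5) - (9/25)/w


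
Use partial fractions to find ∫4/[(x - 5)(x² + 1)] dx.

Cover-up at x=5: P = 4/(5²+1) = 2/13. Coeff matching: Q = -2/13, R = -10/13. Decomposition: (2/13)/(x - 5) - ((2/13)x + 10/13)/(x² + 1). Integrate: linear → ln, quadratic → (1/2)ln + arctan: (2/13) ln|(x - 5)| - (1/13) ln(x² + 1) - (10/13) arctan(x) + C


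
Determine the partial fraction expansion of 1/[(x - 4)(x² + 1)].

Cover-up at x = 4: α = 1/(4² + 1) = 1/17. Then β = -α = -1/17, γ = -α·(0 + 4) = -4/17
Result: (1/17)/(x - 4) - ((1/17)x + 4/17)/(x² + 1)


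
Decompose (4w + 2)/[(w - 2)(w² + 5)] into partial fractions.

At w=2: A = (4·2 + 2)/(2² + 5) = 10/9. B = -A = -10/9, C = 4 - 2·A = 16/9
Result: (10/9)/(w - 2) - ((10/9)w - 16/9)/(w² + 5)


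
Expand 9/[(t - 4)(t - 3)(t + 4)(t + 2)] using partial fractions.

Using Heaviside cover-up: (3/16)/(t - 4) - (9/35)/(t - 3) - (9/112)/(t + 4) + (3/20)/(t + 2)


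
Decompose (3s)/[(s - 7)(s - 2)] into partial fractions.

At s=7: P = (3·7 + 0)/(7 - 2) = 21/5. At s=2: Q = (3·2 + 0)/(2 - 7) = -6/5
Result: (21/5)/(s - 7) - (6/5)/(s - 2)


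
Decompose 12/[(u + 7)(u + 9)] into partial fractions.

12/(u + 7)(u + 9) = A/(u + 7) + B/(u + 9). A = 12/(-7 + 9) = 6, B = 12/(-9 + 7) = -6
Result: 6/(u + 7) - 6/(u + 9)


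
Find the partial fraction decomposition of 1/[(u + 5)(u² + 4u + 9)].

Cover-up at u = -5: P = 1/((-5)² + 4·(-5) + 9) = 1/14. Then Q = -P = -1/14, R = -P·(4 - 5) = 1/14
Result: (1/14)/(u + 5) - ((1/14)u - 1/14)/(u² + 4u + 9)


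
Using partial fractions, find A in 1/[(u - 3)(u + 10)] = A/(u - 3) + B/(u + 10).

Cover-up at u = 3: A = 1/(3 + 10) = 1/13


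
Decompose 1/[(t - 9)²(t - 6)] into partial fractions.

Cover-up at t=6: C = 1/(6 - 9)² = 1/9. Cover-up at t=9: B = 1/(9 - 6) = 1/3. Comparing t² coeff: A = -C = -1/9
Result: (-1/9)/(t - 9) + (1/3)/(t - 9)² + (1/9)/(t - 6)


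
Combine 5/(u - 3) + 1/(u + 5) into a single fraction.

Common denominator (u - 3)(u + 5). Numerator: 5(u + 5) + 1(u - 3) = (5u + 25) + (u - 3) = 6u + 22
Result: (6u + 22)/[(u - 3)(u + 5)]


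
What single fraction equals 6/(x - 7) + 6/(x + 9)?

Common denominator (x - 7)(x + 9). Numerator: 6(x + 9) + 6(x - 7) = (6x + 54) + (6x - 42) = 12x + 12
Result: (12x + 12)/[(x - 7)(x + 9)]


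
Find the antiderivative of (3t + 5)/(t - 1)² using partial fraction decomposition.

Decompose: A = 3, B = 3·1 + 5 = 8, so (3t + 5)/(t - 1)² = 3/(t - 1) + 8/(t - 1)². Integrate: ∫ A/(t - 1) dt = 3 ln|(t - 1)|; ∫ B/(t - 1)² dt = -8/(t - 1). Sum: 3 ln|(t - 1)| - 8/(t - 1) + C


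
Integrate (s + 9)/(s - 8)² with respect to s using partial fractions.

Decompose: P = 1, Q = 1·8 + 9 = 17, so (s + 9)/(s - 8)² = 1/(s - 8) + 17/(s - 8)². Integrate: ∫ P/(s - 8) ds = ln|(s - 8)|; ∫ Q/(s - 8)² ds = -17/(s - 8). Sum: ln|(s - 8)| - 17/(s - 8) + C


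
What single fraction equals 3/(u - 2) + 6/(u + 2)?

Common denominator (u - 2)(u + 2). Numerator: 3(u + 2) + 6(u - 2) = (3u + 6) + (6u - 12) = 9u - 6
Result: (9u - 6)/[(u - 2)(u + 2)]


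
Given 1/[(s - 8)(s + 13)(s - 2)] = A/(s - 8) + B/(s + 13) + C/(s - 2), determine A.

Cover-up at s = 8: A = 1/[(8 + 13)(8 - 2)] = 1/[(21)(6)] = 1/126


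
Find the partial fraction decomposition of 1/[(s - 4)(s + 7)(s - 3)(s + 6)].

Using Heaviside cover-up: (1/110)/(s - 4) - (1/110)/(s + 7) - (1/90)/(s - 3) + (1/90)/(s + 6)


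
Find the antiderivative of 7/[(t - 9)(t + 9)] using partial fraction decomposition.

Decompose: 7/[(t - 9)(t + 9)] = (7/18)/(t - 9) - (7/18)/(t + 9). Integrate each term: (7/18) ln|(t - 9)| - (7/18) ln|(t + 9)| + C


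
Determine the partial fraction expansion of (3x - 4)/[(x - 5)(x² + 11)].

At x=5: A = (3·5 - 4)/(5² + 11) = 11/36. B = -A = -11/36, C = 3 - 5·A = 53/36
Result: (11/36)/(x - 5) - ((11/36)x - 53/36)/(x² + 11)


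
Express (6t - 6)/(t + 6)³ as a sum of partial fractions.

(6t - 6) = P(t + 6)² + Q(t + 6) + R. At t = -6: R = 6·(-6) - 6 = -42. Coefficients: P = 0, Q = 6
Result: 6/(t + 6)² - 42/(t + 6)³


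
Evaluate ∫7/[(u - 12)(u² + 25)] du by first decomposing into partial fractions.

Cover-up at u=12: A = 7/(12²+25) = 7/169. Coeff matching: B = -7/169, C = -84/169. Decomposition: (7/169)/(u - 12) - ((7/169)u + 84/169)/(u² + 25). Integrate: linear → ln, quadratic → (1/2)ln + arctan: (7/169) ln|(u - 12)| - (7/338) ln(u² + 25) - (84/845) arctan(u/5) + C


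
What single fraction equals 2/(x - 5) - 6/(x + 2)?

Common denominator (x - 5)(x + 2). Numerator: 2(x + 2) - 6(x - 5) = (2x + 4) - (6x - 30) = -4x + 34
Result: (-4x + 34)/[(x - 5)(x + 2)]


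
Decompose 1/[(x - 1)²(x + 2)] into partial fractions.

Cover-up at x=-2: C = 1/(-2 - 1)² = 1/9. Cover-up at x=1: B = 1/(1 + 2) = 1/3. Comparing x² coeff: A = -C = -1/9
Result: (-1/9)/(x - 1) + (1/3)/(x - 1)² + (1/9)/(x + 2)


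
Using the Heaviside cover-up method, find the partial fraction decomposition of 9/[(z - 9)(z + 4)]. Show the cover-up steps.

Cover (z - 9): set z=9, get A = 9/(9 + 4) = 9/13. Cover (z + 4): set z=-4, get B = 9/(-4 - 9) = -9/13.
Result: (9/13)/(z - 9) - (9/13)/(z + 4)


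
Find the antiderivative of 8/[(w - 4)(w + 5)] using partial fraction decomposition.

Decompose: 8/[(w - 4)(w + 5)] = (8/9)/(w - 4) - (8/9)/(w + 5). Integrate each term: (8/9) ln|(w - 4)| - (8/9) ln|(w + 5)| + C


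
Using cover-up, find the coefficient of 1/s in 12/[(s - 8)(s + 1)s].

Cover s, set s=0: 12/[(0 - 8)(0 + 1)] = -3/2


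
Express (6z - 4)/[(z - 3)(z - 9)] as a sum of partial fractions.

At z=3: α = (6·3 - 4)/(3 - 9) = -7/3. At z=9: β = (6·9 - 4)/(9 - 3) = 25/3
Result: (-7/3)/(z - 3) + (25/3)/(z - 9)


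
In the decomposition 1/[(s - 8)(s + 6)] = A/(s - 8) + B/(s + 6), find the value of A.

Cover-up at s = 8: A = 1/(8 + 6) = 1/14


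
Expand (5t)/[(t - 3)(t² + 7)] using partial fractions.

At t=3: α = (5·3 + 0)/(3² + 7) = 15/16. β = -α = -15/16, γ = 5 - 3·α = 35/16
Result: (15/16)/(t - 3) - ((15/16)t - 35/16)/(t² + 7)


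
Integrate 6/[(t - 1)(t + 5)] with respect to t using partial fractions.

Decompose: 6/[(t - 1)(t + 5)] = 1/(t - 1) - 1/(t + 5). Integrate each term: ln|(t - 1)| - ln|(t + 5)| + C


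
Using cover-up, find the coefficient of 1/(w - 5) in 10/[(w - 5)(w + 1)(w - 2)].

Cover (w - 5), set w=5: 10/[(5 + 1)(5 - 2)] = 5/9


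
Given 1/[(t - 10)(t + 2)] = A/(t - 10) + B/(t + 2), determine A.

Cover-up at t = 10: A = 1/(10 + 2) = 1/12


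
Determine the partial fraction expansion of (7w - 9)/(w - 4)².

(7w - 9) = P(w - 4) + Q. At w = 4: Q = 7·4 - 9 = 19. Coeff of w: P = 7
Result: 7/(w - 4) + 19/(w - 4)²


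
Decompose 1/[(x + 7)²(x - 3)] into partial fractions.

Cover-up at x=3: C = 1/(3 + 7)² = 1/100. Cover-up at x=-7: B = 1/(-7 - 3) = -1/10. Comparing x² coeff: A = -C = -1/100
Result: (-1/100)/(x + 7) - (1/10)/(x + 7)² + (1/100)/(x - 3)


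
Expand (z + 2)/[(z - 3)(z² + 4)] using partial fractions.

At z=3: α = (1·3 + 2)/(3² + 4) = 5/13. β = -α = -5/13, γ = 1 - 3·α = -2/13
Result: (5/13)/(z - 3) - ((5/13)z + 2/13)/(z² + 4)


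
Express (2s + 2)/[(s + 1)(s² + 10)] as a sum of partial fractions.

At s=-1: A = (2·(-1) + 2)/((-1)² + 10) = 0. B = -A = 0, C = 2 - (-1)·A = 2
Result: (2)/(s² + 10)


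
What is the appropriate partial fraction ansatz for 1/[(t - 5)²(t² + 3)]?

Repeated linear + quadratic: P/(t - 5) + Q/(t - 5)² + (Rt + S)/(t² + 3)


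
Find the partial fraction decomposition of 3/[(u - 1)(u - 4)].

3/(u - 1)(u - 4) = α/(u - 1) + β/(u - 4). α = 3/(1 - 4) = -1, β = 3/(4 - 1) = 1
Result: -1/(u - 1) + 1/(u - 4)


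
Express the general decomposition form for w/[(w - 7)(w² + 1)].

Linear + irreducible quadratic: A/(w - 7) + (Bw + C)/(w² + 1)


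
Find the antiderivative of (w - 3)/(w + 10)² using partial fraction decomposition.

Decompose: P = 1, Q = 1·(-10) - 3 = -13, so (w - 3)/(w + 10)² = 1/(w + 10) - 13/(w + 10)². Integrate: ∫ P/(w + 10) dw = ln|(w + 10)|; ∫ Q/(w + 10)² dw = 13/(w + 10). Sum: ln|(w + 10)| + 13/(w + 10) + C


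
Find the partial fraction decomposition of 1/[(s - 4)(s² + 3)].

Cover-up at s = 4: P = 1/(4² + 3) = 1/19. Then Q = -P = -1/19, R = -P·(0 + 4) = -4/19
Result: (1/19)/(s - 4) - ((1/19)s + 4/19)/(s² + 3)


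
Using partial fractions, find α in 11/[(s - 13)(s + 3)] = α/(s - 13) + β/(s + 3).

Cover-up at s = 13: α = 11/(13 + 3) = 11/16


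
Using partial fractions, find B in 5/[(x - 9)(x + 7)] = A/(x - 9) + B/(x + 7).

Cover-up at x = -7: B = 5/(-7 - 9) = -5/16
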